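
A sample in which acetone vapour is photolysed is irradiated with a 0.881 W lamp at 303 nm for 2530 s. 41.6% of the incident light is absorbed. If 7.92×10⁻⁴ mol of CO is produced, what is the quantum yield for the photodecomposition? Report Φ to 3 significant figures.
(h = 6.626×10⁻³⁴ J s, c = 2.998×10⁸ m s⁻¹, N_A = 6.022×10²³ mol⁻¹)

Photon energy at 303 nm: hc/λ = (6.626×10⁻³⁴)(2.998×10⁸)/(303×10⁻⁹) = 6.556×10⁻¹⁹ J.
Energy delivered: (0.881 W)(2530 s) = 2229 J.
Photons incident: 2229 / 6.556×10⁻¹⁹ = 3.400×10²¹, i.e. 3.400×10²¹/6.022×10²³ = 0.005646 mol.
Photons absorbed: 0.416 × 0.005646 = 0.002349 mol.
Φ = 7.92×10⁻⁴ mol / 0.002349 mol photons = 0.337.

Φ = 0.337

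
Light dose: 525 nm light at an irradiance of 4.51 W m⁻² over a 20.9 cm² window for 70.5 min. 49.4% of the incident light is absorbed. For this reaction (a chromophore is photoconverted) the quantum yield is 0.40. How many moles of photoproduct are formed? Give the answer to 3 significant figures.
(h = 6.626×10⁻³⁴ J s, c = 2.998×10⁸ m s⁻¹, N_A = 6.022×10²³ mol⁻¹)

3.46×10⁻⁵ mol

Photon energy at 525 nm: hc/λ = (6.626×10⁻³⁴)(2.998×10⁸)/(525×10⁻⁹) = 3.784×10⁻¹⁹ J.
Energy delivered: (4.51 W m⁻²)(20.9×10⁻⁴ m²)(4230 s) = 39.87 J.
Photons incident: 39.87 / 3.784×10⁻¹⁹ = 1.054×10²⁰, i.e. 1.054×10²⁰/6.022×10²³ = 1.750×10⁻⁴ mol.
Photons absorbed: 0.494 × 1.750×10⁻⁴ = 8.645×10⁻⁵ mol.
Product: Φ × n_abs = 0.40 × 8.645×10⁻⁵ = 3.458×10⁻⁵ mol.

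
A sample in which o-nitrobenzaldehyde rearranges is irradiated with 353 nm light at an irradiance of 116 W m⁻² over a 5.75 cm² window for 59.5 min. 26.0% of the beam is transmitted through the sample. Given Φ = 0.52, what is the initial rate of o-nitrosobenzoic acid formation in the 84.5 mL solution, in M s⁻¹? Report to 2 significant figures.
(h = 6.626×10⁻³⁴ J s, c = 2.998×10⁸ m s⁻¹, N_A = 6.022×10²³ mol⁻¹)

Photon energy at 353 nm: hc/λ = (6.626×10⁻³⁴)(2.998×10⁸)/(353×10⁻⁹) = 5.627×10⁻¹⁹ J.
Energy delivered: (116 W m⁻²)(5.75×10⁻⁴ m²)(3570 s) = 238.1 J.
Photons incident: 238.1 / 5.627×10⁻¹⁹ = 4.231×10²⁰, i.e. 4.231×10²⁰/6.022×10²³ = 7.026×10⁻⁴ mol.
Fraction absorbed: 1 − 26.0/100 = 0.7400.
Photons absorbed: 0.7400 × 7.026×10⁻⁴ = 5.199×10⁻⁴ mol.
Product formed: 0.52 × 5.199×10⁻⁴ = 2.703×10⁻⁴ mol.
Rate: 2.703×10⁻⁴ mol / (3570 s × 0.0845 L) = 9.0×10⁻⁷ M s⁻¹.

9.0×10⁻⁷ M s⁻¹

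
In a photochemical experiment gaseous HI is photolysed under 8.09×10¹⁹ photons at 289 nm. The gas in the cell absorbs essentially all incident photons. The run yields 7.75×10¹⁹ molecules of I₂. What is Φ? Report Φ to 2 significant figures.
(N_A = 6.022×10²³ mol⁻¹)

Product: 7.75×10¹⁹ / 6.022×10²³ = 1.287×10⁻⁴ mol.
Moles of photons: 8.09×10¹⁹ / 6.022×10²³ = 1.343×10⁻⁴ mol.
Φ = 1.287×10⁻⁴ mol / 1.343×10⁻⁴ mol photons = 0.96.

Φ = 0.96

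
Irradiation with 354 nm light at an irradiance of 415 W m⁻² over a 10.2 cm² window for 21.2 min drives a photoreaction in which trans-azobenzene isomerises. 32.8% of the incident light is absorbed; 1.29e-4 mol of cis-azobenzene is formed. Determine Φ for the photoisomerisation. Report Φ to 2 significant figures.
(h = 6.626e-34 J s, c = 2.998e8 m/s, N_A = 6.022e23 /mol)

Φ = 0.25

Photon energy at 354 nm: hc/λ = (6.626e-34)(2.998e8)/(354e-9) = 5.612e-19 J.
Energy delivered: (415 W m⁻²)(10.2e-4 m²)(1272 s) = 538.4 J.
Photons incident: 538.4 / 5.612e-19 = 9.594e20, i.e. 9.594e20/6.022e23 = 0.001593 mol.
Photons absorbed: 0.328 × 0.001593 = 5.225e-4 mol.
Φ = 1.29e-4 mol / 5.225e-4 mol photons = 0.25.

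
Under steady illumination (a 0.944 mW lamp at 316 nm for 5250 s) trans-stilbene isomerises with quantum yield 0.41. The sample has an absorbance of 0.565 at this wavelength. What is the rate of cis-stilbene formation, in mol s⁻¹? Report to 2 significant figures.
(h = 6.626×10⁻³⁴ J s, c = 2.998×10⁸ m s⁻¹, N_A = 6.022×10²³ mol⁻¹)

Photon energy at 316 nm: hc/λ = (6.626×10⁻³⁴)(2.998×10⁸)/(316×10⁻⁹) = 6.286×10⁻¹⁹ J.
Energy delivered: (0.944 mW)(5250 s) = 4.956 J.
Photons incident: 4.956 / 6.286×10⁻¹⁹ = 7.884×10¹⁸, i.e. 7.884×10¹⁸/6.022×10²³ = 1.309×10⁻⁵ mol.
Fraction absorbed: 1 − 10^(−0.565) = 0.7277.
Photons absorbed: 0.7277 × 1.309×10⁻⁵ = 9.526×10⁻⁶ mol.
Product formed: 0.41 × 9.526×10⁻⁶ = 3.906×10⁻⁶ mol.
Rate: 3.906×10⁻⁶ / 5250 s = 7.4×10⁻¹⁰ mol s⁻¹.

7.4×10⁻¹⁰ mol s⁻¹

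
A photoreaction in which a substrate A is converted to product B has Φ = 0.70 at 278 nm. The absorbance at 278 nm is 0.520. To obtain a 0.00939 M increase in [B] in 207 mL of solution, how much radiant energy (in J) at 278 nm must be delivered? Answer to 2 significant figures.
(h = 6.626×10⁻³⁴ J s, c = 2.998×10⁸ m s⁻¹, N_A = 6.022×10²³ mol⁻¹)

1700 J

Product: (0.00939 M)(0.207 L) = 0.001944 mol.
Photons that must be absorbed: 0.001944 / 0.70 = 0.002777 mol.
Fraction absorbed: 1 − 10^(−0.520) = 0.6980.
Incident photons needed: 0.002777 / 0.6980 = 0.003979 mol.
Photon energy: hc/λ = 7.146×10⁻¹⁹ J; per mole, 4.303×10⁵ J mol⁻¹.
Energy required: 0.003979 × 4.303×10⁵ = 1700 J.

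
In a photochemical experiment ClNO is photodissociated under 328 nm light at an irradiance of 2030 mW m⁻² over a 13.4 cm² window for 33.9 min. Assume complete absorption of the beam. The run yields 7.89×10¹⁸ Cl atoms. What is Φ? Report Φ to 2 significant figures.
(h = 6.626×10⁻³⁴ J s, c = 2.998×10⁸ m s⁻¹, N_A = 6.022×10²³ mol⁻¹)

Φ = 0.86

Product: 7.89×10¹⁸ / 6.022×10²³ = 1.310×10⁻⁵ mol.
Photon energy at 328 nm: hc/λ = (6.626×10⁻³⁴)(2.998×10⁸)/(328×10⁻⁹) = 6.056×10⁻¹⁹ J.
Energy delivered: (2030 mW m⁻²)(13.4×10⁻⁴ m²)(2034 s) = 5.533 J.
Photons incident: 5.533 / 6.056×10⁻¹⁹ = 9.136×10¹⁸, i.e. 9.136×10¹⁸/6.022×10²³ = 1.517×10⁻⁵ mol.
Φ = 1.310×10⁻⁵ mol / 1.517×10⁻⁵ mol photons = 0.86.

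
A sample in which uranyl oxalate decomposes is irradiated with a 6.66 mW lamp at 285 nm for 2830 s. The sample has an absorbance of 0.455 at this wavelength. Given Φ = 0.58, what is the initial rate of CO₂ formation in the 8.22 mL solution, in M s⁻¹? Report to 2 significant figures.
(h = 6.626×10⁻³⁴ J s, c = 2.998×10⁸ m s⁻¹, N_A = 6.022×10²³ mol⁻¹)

Photon energy at 285 nm: hc/λ = (6.626×10⁻³⁴)(2.998×10⁸)/(285×10⁻⁹) = 6.970×10⁻¹⁹ J.
Energy delivered: (6.66 mW)(2830 s) = 18.85 J.
Photons incident: 18.85 / 6.970×10⁻¹⁹ = 2.704×10¹⁹, i.e. 2.704×10¹⁹/6.022×10²³ = 4.490×10⁻⁵ mol.
Fraction absorbed: 1 − 10^(−0.455) = 0.6492.
Photons absorbed: 0.6492 × 4.490×10⁻⁵ = 2.915×10⁻⁵ mol.
Product formed: 0.58 × 2.915×10⁻⁵ = 1.691×10⁻⁵ mol.
Rate: 1.691×10⁻⁵ mol / (2830 s × 0.00822 L) = 7.3×10⁻⁷ M s⁻¹.

7.3×10⁻⁷ M s⁻¹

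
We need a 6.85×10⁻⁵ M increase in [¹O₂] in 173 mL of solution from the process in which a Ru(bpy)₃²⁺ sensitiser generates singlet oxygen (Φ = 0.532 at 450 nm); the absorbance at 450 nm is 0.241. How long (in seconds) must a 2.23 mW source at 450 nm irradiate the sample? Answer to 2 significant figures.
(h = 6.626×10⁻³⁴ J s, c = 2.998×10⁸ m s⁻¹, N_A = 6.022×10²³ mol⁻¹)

Product: (6.85×10⁻⁵ M)(0.173 L) = 1.185×10⁻⁵ mol.
Photons that must be absorbed: 1.185×10⁻⁵ / 0.532 = 2.227×10⁻⁵ mol.
Fraction absorbed: 1 − 10^(−0.241) = 0.4259.
Incident photons needed: 2.227×10⁻⁵ / 0.4259 = 5.229×10⁻⁵ mol.
Photon energy: hc/λ = 4.414×10⁻¹⁹ J; per mole, 2.658×10⁵ J mol⁻¹.
Energy required: 5.229×10⁻⁵ × 2.658×10⁵ = 13.90 J.
Time: 13.90 J / 0.00223 W = 6200 s.

t ≈ 6200 s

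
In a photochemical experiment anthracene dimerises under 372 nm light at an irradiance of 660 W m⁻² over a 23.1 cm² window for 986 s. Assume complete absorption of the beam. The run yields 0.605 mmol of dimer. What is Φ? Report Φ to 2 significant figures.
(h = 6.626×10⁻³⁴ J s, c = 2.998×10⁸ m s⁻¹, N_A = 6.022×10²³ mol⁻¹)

Φ = 0.13

Product: 0.605 mmol = 6.05×10⁻⁴ mol.
Photon energy at 372 nm: hc/λ = (6.626×10⁻³⁴)(2.998×10⁸)/(372×10⁻⁹) = 5.340×10⁻¹⁹ J.
Energy delivered: (660 W m⁻²)(23.1×10⁻⁴ m²)(986 s) = 1503 J.
Photons incident: 1503 / 5.340×10⁻¹⁹ = 2.815×10²¹, i.e. 2.815×10²¹/6.022×10²³ = 0.004675 mol.
Φ = 6.05×10⁻⁴ mol / 0.004675 mol photons = 0.13.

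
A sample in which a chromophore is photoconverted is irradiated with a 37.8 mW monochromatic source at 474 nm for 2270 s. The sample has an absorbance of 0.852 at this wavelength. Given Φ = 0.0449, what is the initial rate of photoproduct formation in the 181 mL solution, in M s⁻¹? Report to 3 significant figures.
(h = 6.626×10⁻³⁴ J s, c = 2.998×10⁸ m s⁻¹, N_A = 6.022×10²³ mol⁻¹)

Photon energy at 474 nm: hc/λ = (6.626×10⁻³⁴)(2.998×10⁸)/(474×10⁻⁹) = 4.191×10⁻¹⁹ J.
Energy delivered: (37.8 mW)(2270 s) = 85.81 J.
Photons incident: 85.81 / 4.191×10⁻¹⁹ = 2.047×10²⁰, i.e. 2.047×10²⁰/6.022×10²³ = 3.399×10⁻⁴ mol.
Fraction absorbed: 1 − 10^(−0.852) = 0.8594.
Photons absorbed: 0.8594 × 3.399×10⁻⁴ = 2.921×10⁻⁴ mol.
Product formed: 0.0449 × 2.921×10⁻⁴ = 1.312×10⁻⁵ mol.
Rate: 1.312×10⁻⁵ mol / (2270 s × 0.181 L) = 3.19×10⁻⁸ M s⁻¹.

3.19×10⁻⁸ M s⁻¹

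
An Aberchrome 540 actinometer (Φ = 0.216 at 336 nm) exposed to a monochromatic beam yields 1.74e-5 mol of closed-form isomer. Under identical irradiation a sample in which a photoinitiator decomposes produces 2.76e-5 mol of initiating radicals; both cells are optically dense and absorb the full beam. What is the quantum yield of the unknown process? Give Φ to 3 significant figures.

Photons absorbed by the actinometer: 1.74e-5 / 0.216 = 8.056e-5 mol.
Φ(unknown) = 2.76e-5 / 8.056e-5 = 0.343.

Φ = 0.343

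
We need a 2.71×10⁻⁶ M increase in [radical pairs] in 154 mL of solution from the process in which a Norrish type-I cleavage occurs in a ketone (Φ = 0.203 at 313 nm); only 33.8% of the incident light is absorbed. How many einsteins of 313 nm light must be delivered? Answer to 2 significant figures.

Product: (2.71×10⁻⁶ M)(0.154 L) = 4.173×10⁻⁷ mol.
Photons that must be absorbed: 4.173×10⁻⁷ / 0.203 = 2.056×10⁻⁶ mol.
Incident photons needed: 2.056×10⁻⁶ / 0.338 = 6.083×10⁻⁶ mol.

6.1×10⁻⁶ einstein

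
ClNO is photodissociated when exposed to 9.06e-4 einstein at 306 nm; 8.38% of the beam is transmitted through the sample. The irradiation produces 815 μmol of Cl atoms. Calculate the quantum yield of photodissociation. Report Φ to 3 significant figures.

Φ = 0.982

Product: 815 μmol = 8.15e-4 mol.
Fraction absorbed: 1 − 8.38/100 = 0.9162.
Photons absorbed: 0.9162 × 9.06e-4 = 8.301e-4 mol.
Φ = 8.15e-4 mol / 8.301e-4 mol photons = 0.982.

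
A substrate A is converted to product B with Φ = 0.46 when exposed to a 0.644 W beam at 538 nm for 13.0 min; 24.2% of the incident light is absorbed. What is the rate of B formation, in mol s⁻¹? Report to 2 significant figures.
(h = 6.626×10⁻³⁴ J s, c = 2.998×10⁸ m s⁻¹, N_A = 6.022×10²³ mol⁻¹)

3.2×10⁻⁷ mol s⁻¹

Photon energy at 538 nm: hc/λ = (6.626×10⁻³⁴)(2.998×10⁸)/(538×10⁻⁹) = 3.692×10⁻¹⁹ J.
Energy delivered: (0.644 W)(780 s) = 502.3 J.
Photons incident: 502.3 / 3.692×10⁻¹⁹ = 1.361×10²¹, i.e. 1.361×10²¹/6.022×10²³ = 0.002260 mol.
Photons absorbed: 0.242 × 0.002260 = 5.469×10⁻⁴ mol.
Product formed: 0.46 × 5.469×10⁻⁴ = 2.516×10⁻⁴ mol.
Rate: 2.516×10⁻⁴ / 780 s = 3.2×10⁻⁷ mol s⁻¹.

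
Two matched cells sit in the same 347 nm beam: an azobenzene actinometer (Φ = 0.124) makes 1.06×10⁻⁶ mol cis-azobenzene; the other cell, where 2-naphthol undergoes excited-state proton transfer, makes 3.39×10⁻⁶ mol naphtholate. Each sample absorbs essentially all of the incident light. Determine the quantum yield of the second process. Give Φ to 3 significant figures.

Photons absorbed by the actinometer: 1.06×10⁻⁶ / 0.124 = 8.548×10⁻⁶ mol.
Φ(unknown) = 3.39×10⁻⁶ / 8.548×10⁻⁶ = 0.397.

Φ = 0.397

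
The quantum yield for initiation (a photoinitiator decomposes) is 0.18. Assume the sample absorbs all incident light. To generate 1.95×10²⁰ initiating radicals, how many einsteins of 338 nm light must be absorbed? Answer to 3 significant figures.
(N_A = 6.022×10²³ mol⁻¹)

Product: 1.95×10²⁰ / 6.022×10²³ = 3.238×10⁻⁴ mol.
Photons that must be absorbed: 3.238×10⁻⁴ / 0.18 = 0.001799 mol.

0.00180 einstein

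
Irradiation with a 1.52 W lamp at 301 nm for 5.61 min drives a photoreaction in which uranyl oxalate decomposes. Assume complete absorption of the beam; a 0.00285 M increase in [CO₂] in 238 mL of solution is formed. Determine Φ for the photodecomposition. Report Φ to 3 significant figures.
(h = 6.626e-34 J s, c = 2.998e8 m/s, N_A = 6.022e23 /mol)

Product: (0.00285 M)(0.238 L) = 6.783e-4 mol.
Photon energy at 301 nm: hc/λ = (6.626e-34)(2.998e8)/(301e-9) = 6.600e-19 J.
Energy delivered: (1.52 W)(336.6 s) = 511.6 J.
Photons incident: 511.6 / 6.600e-19 = 7.752e20, i.e. 7.752e20/6.022e23 = 0.001287 mol.
Φ = 6.783e-4 mol / 0.001287 mol photons = 0.527.

Φ = 0.527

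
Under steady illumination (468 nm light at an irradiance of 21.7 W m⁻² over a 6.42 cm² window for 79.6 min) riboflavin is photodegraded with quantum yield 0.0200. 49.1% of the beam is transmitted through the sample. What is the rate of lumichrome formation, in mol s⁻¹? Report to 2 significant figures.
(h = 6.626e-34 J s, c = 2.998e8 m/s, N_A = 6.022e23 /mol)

5.5e-10 mol s⁻¹

Photon energy at 468 nm: hc/λ = (6.626e-34)(2.998e8)/(468e-9) = 4.245e-19 J.
Energy delivered: (21.7 W m⁻²)(6.42e-4 m²)(4776 s) = 66.54 J.
Photons incident: 66.54 / 4.245e-19 = 1.567e20, i.e. 1.567e20/6.022e23 = 2.602e-4 mol.
Fraction absorbed: 1 − 49.1/100 = 0.5090.
Photons absorbed: 0.5090 × 2.602e-4 = 1.324e-4 mol.
Product formed: 0.0200 × 1.324e-4 = 2.648e-6 mol.
Rate: 2.648e-6 / 4776 s = 5.5e-10 mol s⁻¹.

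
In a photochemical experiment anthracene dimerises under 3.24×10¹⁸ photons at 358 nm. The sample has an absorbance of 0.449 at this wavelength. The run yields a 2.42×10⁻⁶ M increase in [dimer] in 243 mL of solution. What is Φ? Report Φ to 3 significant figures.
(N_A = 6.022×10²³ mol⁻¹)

Product: (2.42×10⁻⁶ M)(0.243 L) = 5.881×10⁻⁷ mol.
Moles of photons: 3.24×10¹⁸ / 6.022×10²³ = 5.380×10⁻⁶ mol.
Fraction absorbed: 1 − 10^(−0.449) = 0.6444.
Photons absorbed: 0.6444 × 5.380×10⁻⁶ = 3.467×10⁻⁶ mol.
Φ = 5.881×10⁻⁷ mol / 3.467×10⁻⁶ mol photons = 0.170.

Φ = 0.170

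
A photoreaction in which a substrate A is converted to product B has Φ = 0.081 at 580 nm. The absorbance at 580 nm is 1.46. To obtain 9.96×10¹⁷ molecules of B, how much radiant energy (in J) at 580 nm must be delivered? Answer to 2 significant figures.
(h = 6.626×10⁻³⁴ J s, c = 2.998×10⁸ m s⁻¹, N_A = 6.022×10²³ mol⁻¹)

4.4 J

Product: 9.96×10¹⁷ / 6.022×10²³ = 1.654×10⁻⁶ mol.
Photons that must be absorbed: 1.654×10⁻⁶ / 0.081 = 2.042×10⁻⁵ mol.
Fraction absorbed: 1 − 10^(−1.46) = 0.9653.
Incident photons needed: 2.042×10⁻⁵ / 0.9653 = 2.115×10⁻⁵ mol.
Photon energy: hc/λ = 3.425×10⁻¹⁹ J; per mole, 2.063×10⁵ J mol⁻¹.
Energy required: 2.115×10⁻⁵ × 2.063×10⁵ = 4.4 J.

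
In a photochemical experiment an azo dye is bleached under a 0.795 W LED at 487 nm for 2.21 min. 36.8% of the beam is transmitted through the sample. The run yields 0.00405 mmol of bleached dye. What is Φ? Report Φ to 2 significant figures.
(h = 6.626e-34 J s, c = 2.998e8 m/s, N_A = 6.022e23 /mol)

Φ = 0.015

Product: 0.00405 mmol = 4.05e-6 mol.
Photon energy at 487 nm: hc/λ = (6.626e-34)(2.998e8)/(487e-9) = 4.079e-19 J.
Energy delivered: (0.795 W)(132.6 s) = 105.4 J.
Photons incident: 105.4 / 4.079e-19 = 2.584e20, i.e. 2.584e20/6.022e23 = 4.291e-4 mol.
Fraction absorbed: 1 − 36.8/100 = 0.6320.
Photons absorbed: 0.6320 × 4.291e-4 = 2.712e-4 mol.
Φ = 4.05e-6 mol / 2.712e-4 mol photons = 0.015.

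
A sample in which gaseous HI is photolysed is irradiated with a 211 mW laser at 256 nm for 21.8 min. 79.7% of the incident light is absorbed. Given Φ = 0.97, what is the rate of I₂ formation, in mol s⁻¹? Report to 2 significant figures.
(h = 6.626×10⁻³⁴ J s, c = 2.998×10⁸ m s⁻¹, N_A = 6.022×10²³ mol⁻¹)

3.5×10⁻⁷ mol s⁻¹

Photon energy at 256 nm: hc/λ = (6.626×10⁻³⁴)(2.998×10⁸)/(256×10⁻⁹) = 7.760×10⁻¹⁹ J.
Energy delivered: (211 mW)(1308 s) = 276.0 J.
Photons incident: 276.0 / 7.760×10⁻¹⁹ = 3.557×10²⁰, i.e. 3.557×10²⁰/6.022×10²³ = 5.907×10⁻⁴ mol.
Photons absorbed: 0.797 × 5.907×10⁻⁴ = 4.708×10⁻⁴ mol.
Product formed: 0.97 × 4.708×10⁻⁴ = 4.567×10⁻⁴ mol.
Rate: 4.567×10⁻⁴ / 1308 s = 3.5×10⁻⁷ mol s⁻¹.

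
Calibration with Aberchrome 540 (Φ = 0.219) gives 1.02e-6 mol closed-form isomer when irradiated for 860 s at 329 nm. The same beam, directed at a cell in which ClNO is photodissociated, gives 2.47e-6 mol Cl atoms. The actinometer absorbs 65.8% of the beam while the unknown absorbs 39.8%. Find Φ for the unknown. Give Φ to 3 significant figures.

Φ = 0.877

Photons absorbed by the actinometer: 1.02e-6 / 0.219 = 4.658e-6 mol.
Incident flux: 4.658e-6 / 0.658 = 7.079e-6 einstein.
Absorbed by unknown: 0.398 × 7.079e-6 = 2.817e-6 mol.
Φ(unknown) = 2.47e-6 / 2.817e-6 = 0.877.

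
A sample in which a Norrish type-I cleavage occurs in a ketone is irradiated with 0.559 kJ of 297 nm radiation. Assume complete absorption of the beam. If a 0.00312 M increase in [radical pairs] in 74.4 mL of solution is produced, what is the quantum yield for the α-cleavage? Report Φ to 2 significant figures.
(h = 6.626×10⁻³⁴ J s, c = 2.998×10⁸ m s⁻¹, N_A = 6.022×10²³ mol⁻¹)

Product: (0.00312 M)(0.0744 L) = 2.321×10⁻⁴ mol.
Photon energy at 297 nm: hc/λ = (6.626×10⁻³⁴)(2.998×10⁸)/(297×10⁻⁹) = 6.688×10⁻¹⁹ J.
Incident energy: 0.559 kJ = 559 J.
Photons incident: 559 / 6.688×10⁻¹⁹ = 8.358×10²⁰, i.e. 8.358×10²⁰/6.022×10²³ = 0.001388 mol.
Φ = 2.321×10⁻⁴ mol / 0.001388 mol photons = 0.17.

Φ = 0.17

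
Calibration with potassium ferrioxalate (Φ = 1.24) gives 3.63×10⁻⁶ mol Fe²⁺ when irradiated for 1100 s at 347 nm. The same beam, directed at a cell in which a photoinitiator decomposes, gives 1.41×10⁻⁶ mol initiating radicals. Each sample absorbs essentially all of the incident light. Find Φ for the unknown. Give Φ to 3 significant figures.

Φ = 0.482

Photons absorbed by the actinometer: 3.63×10⁻⁶ / 1.24 = 2.927×10⁻⁶ mol.
Φ(unknown) = 1.41×10⁻⁶ / 2.927×10⁻⁶ = 0.482.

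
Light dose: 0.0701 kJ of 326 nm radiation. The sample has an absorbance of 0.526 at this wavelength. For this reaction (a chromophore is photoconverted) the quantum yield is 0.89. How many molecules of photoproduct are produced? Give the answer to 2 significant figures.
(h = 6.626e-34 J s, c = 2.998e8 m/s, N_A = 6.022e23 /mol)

7.2e19 molecules

Photon energy at 326 nm: hc/λ = (6.626e-34)(2.998e8)/(326e-9) = 6.093e-19 J.
Incident energy: 0.0701 kJ = 70.1 J.
Photons incident: 70.1 / 6.093e-19 = 1.151e20, i.e. 1.151e20/6.022e23 = 1.911e-4 mol.
Fraction absorbed: 1 − 10^(−0.526) = 0.7021.
Photons absorbed: 0.7021 × 1.911e-4 = 1.342e-4 mol.
Product: Φ × n_abs = 0.89 × 1.342e-4 = 1.194e-4 mol.
As a count: 1.194e-4 × 6.022e23 = 7.2e19.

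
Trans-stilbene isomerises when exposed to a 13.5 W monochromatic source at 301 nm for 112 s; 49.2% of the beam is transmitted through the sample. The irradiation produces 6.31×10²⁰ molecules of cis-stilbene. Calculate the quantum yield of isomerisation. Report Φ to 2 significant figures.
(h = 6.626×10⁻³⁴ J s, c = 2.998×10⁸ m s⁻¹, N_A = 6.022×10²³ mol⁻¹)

Product: 6.31×10²⁰ / 6.022×10²³ = 0.001048 mol.
Photon energy at 301 nm: hc/λ = (6.626×10⁻³⁴)(2.998×10⁸)/(301×10⁻⁹) = 6.600×10⁻¹⁹ J.
Energy delivered: (13.5 W)(112 s) = 1512 J.
Photons incident: 1512 / 6.600×10⁻¹⁹ = 2.291×10²¹, i.e. 2.291×10²¹/6.022×10²³ = 0.003804 mol.
Fraction absorbed: 1 − 49.2/100 = 0.5080.
Photons absorbed: 0.5080 × 0.003804 = 0.001932 mol.
Φ = 0.001048 mol / 0.001932 mol photons = 0.54.

Φ = 0.54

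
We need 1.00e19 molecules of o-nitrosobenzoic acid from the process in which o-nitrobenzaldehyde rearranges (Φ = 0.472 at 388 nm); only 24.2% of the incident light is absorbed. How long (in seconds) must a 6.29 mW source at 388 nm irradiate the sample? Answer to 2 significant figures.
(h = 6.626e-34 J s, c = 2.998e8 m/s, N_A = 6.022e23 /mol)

Product: 1.00e19 / 6.022e23 = 1.661e-5 mol.
Photons that must be absorbed: 1.661e-5 / 0.472 = 3.519e-5 mol.
Incident photons needed: 3.519e-5 / 0.242 = 1.454e-4 mol.
Photon energy: hc/λ = 5.120e-19 J; per mole, 3.083e5 J mol⁻¹.
Energy required: 1.454e-4 × 3.083e5 = 44.83 J.
Time: 44.83 J / 0.00629 W = 7100 s.

t ≈ 7100 s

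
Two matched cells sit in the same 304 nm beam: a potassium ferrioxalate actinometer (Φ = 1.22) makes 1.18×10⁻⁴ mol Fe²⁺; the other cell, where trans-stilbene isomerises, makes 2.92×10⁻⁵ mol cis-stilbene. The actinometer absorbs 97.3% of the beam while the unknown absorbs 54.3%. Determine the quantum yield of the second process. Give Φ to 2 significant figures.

Photons absorbed by the actinometer: 1.18×10⁻⁴ / 1.22 = 9.672×10⁻⁵ mol.
Incident flux: 9.672×10⁻⁵ / 0.973 = 9.940×10⁻⁵ einstein.
Absorbed by unknown: 0.543 × 9.940×10⁻⁵ = 5.397×10⁻⁵ mol.
Φ(unknown) = 2.92×10⁻⁵ / 5.397×10⁻⁵ = 0.54.

Φ = 0.54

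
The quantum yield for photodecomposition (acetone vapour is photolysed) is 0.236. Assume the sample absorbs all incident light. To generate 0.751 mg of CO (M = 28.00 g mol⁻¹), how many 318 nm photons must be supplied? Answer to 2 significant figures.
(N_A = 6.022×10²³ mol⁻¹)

6.8×10¹⁹ photons

Product: 0.751 mg / 28.00 g mol⁻¹ = 2.682×10⁻⁵ mol.
Photons that must be absorbed: 2.682×10⁻⁵ / 0.236 = 1.136×10⁻⁴ mol.
Photon count: 1.136×10⁻⁴ × 6.022×10²³ = 6.8×10¹⁹.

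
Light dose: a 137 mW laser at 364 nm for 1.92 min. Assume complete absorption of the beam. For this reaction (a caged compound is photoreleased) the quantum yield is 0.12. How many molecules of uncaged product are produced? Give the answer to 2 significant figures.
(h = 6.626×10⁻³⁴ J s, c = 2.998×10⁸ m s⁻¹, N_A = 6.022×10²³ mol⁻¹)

3.5×10¹⁸ molecules

Photon energy at 364 nm: hc/λ = (6.626×10⁻³⁴)(2.998×10⁸)/(364×10⁻⁹) = 5.457×10⁻¹⁹ J.
Energy delivered: (137 mW)(115.2 s) = 15.78 J.
Photons incident: 15.78 / 5.457×10⁻¹⁹ = 2.892×10¹⁹, i.e. 2.892×10¹⁹/6.022×10²³ = 4.802×10⁻⁵ mol.
Product: Φ × n_abs = 0.12 × 4.802×10⁻⁵ = 5.762×10⁻⁶ mol.
As a count: 5.762×10⁻⁶ × 6.022×10²³ = 3.5×10¹⁸.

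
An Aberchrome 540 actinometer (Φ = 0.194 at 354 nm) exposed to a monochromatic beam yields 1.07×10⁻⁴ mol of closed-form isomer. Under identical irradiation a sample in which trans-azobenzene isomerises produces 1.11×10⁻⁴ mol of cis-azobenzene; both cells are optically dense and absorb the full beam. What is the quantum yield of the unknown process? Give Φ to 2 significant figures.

Φ = 0.20

Photons absorbed by the actinometer: 1.07×10⁻⁴ / 0.194 = 5.515×10⁻⁴ mol.
Φ(unknown) = 1.11×10⁻⁴ / 5.515×10⁻⁴ = 0.20.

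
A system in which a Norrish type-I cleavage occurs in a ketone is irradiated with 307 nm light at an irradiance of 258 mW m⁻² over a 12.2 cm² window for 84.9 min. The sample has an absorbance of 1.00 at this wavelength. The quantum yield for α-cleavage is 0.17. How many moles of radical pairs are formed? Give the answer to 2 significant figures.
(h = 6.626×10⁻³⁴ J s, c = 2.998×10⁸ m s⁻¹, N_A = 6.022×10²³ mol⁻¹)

6.3×10⁻⁷ mol

Photon energy at 307 nm: hc/λ = (6.626×10⁻³⁴)(2.998×10⁸)/(307×10⁻⁹) = 6.471×10⁻¹⁹ J.
Energy delivered: (258 mW m⁻²)(12.2×10⁻⁴ m²)(5094 s) = 1.603 J.
Photons incident: 1.603 / 6.471×10⁻¹⁹ = 2.477×10¹⁸, i.e. 2.477×10¹⁸/6.022×10²³ = 4.113×10⁻⁶ mol.
Fraction absorbed: 1 − 10^(−1.00) = 0.9000.
Photons absorbed: 0.9000 × 4.113×10⁻⁶ = 3.702×10⁻⁶ mol.
Product: Φ × n_abs = 0.17 × 3.702×10⁻⁶ = 6.293×10⁻⁷ mol.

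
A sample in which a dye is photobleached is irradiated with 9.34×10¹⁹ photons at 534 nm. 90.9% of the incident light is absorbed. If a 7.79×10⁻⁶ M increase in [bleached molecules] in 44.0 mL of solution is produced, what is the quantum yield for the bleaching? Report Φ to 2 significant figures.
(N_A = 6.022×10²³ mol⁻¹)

Product: (7.79×10⁻⁶ M)(0.044 L) = 3.428×10⁻⁷ mol.
Moles of photons: 9.34×10¹⁹ / 6.022×10²³ = 1.551×10⁻⁴ mol.
Photons absorbed: 0.909 × 1.551×10⁻⁴ = 1.410×10⁻⁴ mol.
Φ = 3.428×10⁻⁷ mol / 1.410×10⁻⁴ mol photons = 0.0024.

Φ = 0.0024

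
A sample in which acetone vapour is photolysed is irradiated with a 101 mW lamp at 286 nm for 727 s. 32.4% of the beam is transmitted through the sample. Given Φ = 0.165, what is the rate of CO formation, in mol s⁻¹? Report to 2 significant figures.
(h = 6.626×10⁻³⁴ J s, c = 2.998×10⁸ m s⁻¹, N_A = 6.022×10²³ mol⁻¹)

Photon energy at 286 nm: hc/λ = (6.626×10⁻³⁴)(2.998×10⁸)/(286×10⁻⁹) = 6.946×10⁻¹⁹ J.
Energy delivered: (101 mW)(727 s) = 73.43 J.
Photons incident: 73.43 / 6.946×10⁻¹⁹ = 1.057×10²⁰, i.e. 1.057×10²⁰/6.022×10²³ = 1.755×10⁻⁴ mol.
Fraction absorbed: 1 − 32.4/100 = 0.6760.
Photons absorbed: 0.6760 × 1.755×10⁻⁴ = 1.186×10⁻⁴ mol.
Product formed: 0.165 × 1.186×10⁻⁴ = 1.957×10⁻⁵ mol.
Rate: 1.957×10⁻⁵ / 727 s = 2.7×10⁻⁸ mol s⁻¹.

2.7×10⁻⁸ mol s⁻¹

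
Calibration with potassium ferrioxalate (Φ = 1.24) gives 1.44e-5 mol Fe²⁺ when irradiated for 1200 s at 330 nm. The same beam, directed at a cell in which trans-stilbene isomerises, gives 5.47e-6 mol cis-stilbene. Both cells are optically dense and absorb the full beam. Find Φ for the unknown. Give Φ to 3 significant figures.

Photons absorbed by the actinometer: 1.44e-5 / 1.24 = 1.161e-5 mol.
Φ(unknown) = 5.47e-6 / 1.161e-5 = 0.471.

Φ = 0.471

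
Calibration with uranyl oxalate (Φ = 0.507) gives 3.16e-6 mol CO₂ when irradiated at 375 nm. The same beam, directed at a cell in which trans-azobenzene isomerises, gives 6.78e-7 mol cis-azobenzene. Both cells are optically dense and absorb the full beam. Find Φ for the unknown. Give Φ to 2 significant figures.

Photons absorbed by the actinometer: 3.16e-6 / 0.507 = 6.233e-6 mol.
Φ(unknown) = 6.78e-7 / 6.233e-6 = 0.11.

Φ = 0.11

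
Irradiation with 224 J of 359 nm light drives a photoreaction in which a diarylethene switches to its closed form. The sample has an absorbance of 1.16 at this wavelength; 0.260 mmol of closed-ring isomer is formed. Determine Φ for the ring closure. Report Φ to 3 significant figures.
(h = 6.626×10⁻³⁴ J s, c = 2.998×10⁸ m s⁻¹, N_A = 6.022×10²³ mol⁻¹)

Product: 0.260 mmol = 2.60×10⁻⁴ mol.
Photon energy at 359 nm: hc/λ = (6.626×10⁻³⁴)(2.998×10⁸)/(359×10⁻⁹) = 5.533×10⁻¹⁹ J.
Photons incident: 224 / 5.533×10⁻¹⁹ = 4.048×10²⁰, i.e. 4.048×10²⁰/6.022×10²³ = 6.722×10⁻⁴ mol.
Fraction absorbed: 1 − 10^(−1.16) = 0.9308.
Photons absorbed: 0.9308 × 6.722×10⁻⁴ = 6.257×10⁻⁴ mol.
Φ = 2.60×10⁻⁴ mol / 6.257×10⁻⁴ mol photons = 0.416.

Φ = 0.416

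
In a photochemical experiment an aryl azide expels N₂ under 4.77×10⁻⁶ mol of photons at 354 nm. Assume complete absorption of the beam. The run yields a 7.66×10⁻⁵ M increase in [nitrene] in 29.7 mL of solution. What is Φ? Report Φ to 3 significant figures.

Product: (7.66×10⁻⁵ M)(0.0297 L) = 2.275×10⁻⁶ mol.
Φ = 2.275×10⁻⁶ mol / 4.77×10⁻⁶ mol photons = 0.477.

Φ = 0.477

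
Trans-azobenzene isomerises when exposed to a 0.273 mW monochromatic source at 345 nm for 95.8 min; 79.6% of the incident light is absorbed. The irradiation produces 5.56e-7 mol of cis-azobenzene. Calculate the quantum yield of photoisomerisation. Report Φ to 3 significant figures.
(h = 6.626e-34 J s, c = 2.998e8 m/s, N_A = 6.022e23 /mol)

Photon energy at 345 nm: hc/λ = (6.626e-34)(2.998e8)/(345e-9) = 5.758e-19 J.
Energy delivered: (0.273 mW)(5748 s) = 1.569 J.
Photons incident: 1.569 / 5.758e-19 = 2.725e18, i.e. 2.725e18/6.022e23 = 4.525e-6 mol.
Photons absorbed: 0.796 × 4.525e-6 = 3.602e-6 mol.
Φ = 5.56e-7 mol / 3.602e-6 mol photons = 0.154.

Φ = 0.154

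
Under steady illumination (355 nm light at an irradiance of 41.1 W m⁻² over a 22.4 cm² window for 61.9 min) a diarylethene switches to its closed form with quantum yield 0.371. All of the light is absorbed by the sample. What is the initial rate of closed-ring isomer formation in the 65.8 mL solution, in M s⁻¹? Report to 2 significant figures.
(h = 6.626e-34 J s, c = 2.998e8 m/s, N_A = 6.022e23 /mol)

Photon energy at 355 nm: hc/λ = (6.626e-34)(2.998e8)/(355e-9) = 5.596e-19 J.
Energy delivered: (41.1 W m⁻²)(22.4e-4 m²)(3714 s) = 341.9 J.
Photons incident: 341.9 / 5.596e-19 = 6.110e20, i.e. 6.110e20/6.022e23 = 0.001015 mol.
Product formed: 0.371 × 0.001015 = 3.766e-4 mol.
Rate: 3.766e-4 mol / (3714 s × 0.0658 L) = 1.5e-6 M s⁻¹.

1.5e-6 M s⁻¹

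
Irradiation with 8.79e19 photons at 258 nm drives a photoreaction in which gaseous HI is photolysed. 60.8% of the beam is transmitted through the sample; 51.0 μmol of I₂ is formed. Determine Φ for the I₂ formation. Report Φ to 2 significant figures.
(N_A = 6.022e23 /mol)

Product: 51.0 μmol = 5.10e-5 mol.
Moles of photons: 8.79e19 / 6.022e23 = 1.460e-4 mol.
Fraction absorbed: 1 − 60.8/100 = 0.3920.
Photons absorbed: 0.3920 × 1.460e-4 = 5.723e-5 mol.
Φ = 5.10e-5 mol / 5.723e-5 mol photons = 0.89.

Φ = 0.89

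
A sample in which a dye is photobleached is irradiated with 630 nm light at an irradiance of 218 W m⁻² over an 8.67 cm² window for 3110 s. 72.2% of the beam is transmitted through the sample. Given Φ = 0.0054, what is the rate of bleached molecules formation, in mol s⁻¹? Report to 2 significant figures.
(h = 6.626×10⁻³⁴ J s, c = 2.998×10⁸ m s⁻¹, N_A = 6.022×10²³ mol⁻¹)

1.5×10⁻⁹ mol s⁻¹

Photon energy at 630 nm: hc/λ = (6.626×10⁻³⁴)(2.998×10⁸)/(630×10⁻⁹) = 3.153×10⁻¹⁹ J.
Energy delivered: (218 W m⁻²)(8.67×10⁻⁴ m²)(3110 s) = 587.8 J.
Photons incident: 587.8 / 3.153×10⁻¹⁹ = 1.864×10²¹, i.e. 1.864×10²¹/6.022×10²³ = 0.003095 mol.
Fraction absorbed: 1 − 72.2/100 = 0.2780.
Photons absorbed: 0.2780 × 0.003095 = 8.604×10⁻⁴ mol.
Product formed: 0.0054 × 8.604×10⁻⁴ = 4.646×10⁻⁶ mol.
Rate: 4.646×10⁻⁶ / 3110 s = 1.5×10⁻⁹ mol s⁻¹.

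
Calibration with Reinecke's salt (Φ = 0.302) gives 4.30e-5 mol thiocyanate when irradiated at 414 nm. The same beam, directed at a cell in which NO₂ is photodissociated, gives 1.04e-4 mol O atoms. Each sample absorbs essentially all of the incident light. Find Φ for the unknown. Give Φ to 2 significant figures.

Photons absorbed by the actinometer: 4.30e-5 / 0.302 = 1.424e-4 mol.
Φ(unknown) = 1.04e-4 / 1.424e-4 = 0.73.

Φ = 0.73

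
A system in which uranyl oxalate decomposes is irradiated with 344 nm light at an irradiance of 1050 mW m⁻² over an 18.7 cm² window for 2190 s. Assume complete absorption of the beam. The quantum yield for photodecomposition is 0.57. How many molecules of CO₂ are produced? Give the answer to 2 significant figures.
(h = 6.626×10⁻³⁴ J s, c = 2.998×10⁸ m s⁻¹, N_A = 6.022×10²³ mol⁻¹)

Photon energy at 344 nm: hc/λ = (6.626×10⁻³⁴)(2.998×10⁸)/(344×10⁻⁹) = 5.775×10⁻¹⁹ J.
Energy delivered: (1050 mW m⁻²)(18.7×10⁻⁴ m²)(2190 s) = 4.300 J.
Photons incident: 4.300 / 5.775×10⁻¹⁹ = 7.446×10¹⁸, i.e. 7.446×10¹⁸/6.022×10²³ = 1.236×10⁻⁵ mol.
Product: Φ × n_abs = 0.57 × 1.236×10⁻⁵ = 7.045×10⁻⁶ mol.
As a count: 7.045×10⁻⁶ × 6.022×10²³ = 4.2×10¹⁸.

4.2×10¹⁸ molecules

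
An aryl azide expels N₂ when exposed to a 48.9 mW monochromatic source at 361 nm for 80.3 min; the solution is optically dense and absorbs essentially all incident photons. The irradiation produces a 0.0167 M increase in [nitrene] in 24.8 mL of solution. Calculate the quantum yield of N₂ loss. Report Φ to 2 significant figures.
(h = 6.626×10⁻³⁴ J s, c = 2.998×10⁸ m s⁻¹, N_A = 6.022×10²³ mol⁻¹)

Φ = 0.58

Product: (0.0167 M)(0.0248 L) = 4.142×10⁻⁴ mol.
Photon energy at 361 nm: hc/λ = (6.626×10⁻³⁴)(2.998×10⁸)/(361×10⁻⁹) = 5.503×10⁻¹⁹ J.
Energy delivered: (48.9 mW)(4818 s) = 235.6 J.
Photons incident: 235.6 / 5.503×10⁻¹⁹ = 4.281×10²⁰, i.e. 4.281×10²⁰/6.022×10²³ = 7.109×10⁻⁴ mol.
Φ = 4.142×10⁻⁴ mol / 7.109×10⁻⁴ mol photons = 0.58.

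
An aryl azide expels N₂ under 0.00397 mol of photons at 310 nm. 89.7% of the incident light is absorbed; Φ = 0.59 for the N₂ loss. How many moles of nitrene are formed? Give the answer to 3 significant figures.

Photons absorbed: 0.897 × 0.00397 = 0.003561 mol.
Product: Φ × n_abs = 0.59 × 0.003561 = 0.002101 mol.

0.00210 mol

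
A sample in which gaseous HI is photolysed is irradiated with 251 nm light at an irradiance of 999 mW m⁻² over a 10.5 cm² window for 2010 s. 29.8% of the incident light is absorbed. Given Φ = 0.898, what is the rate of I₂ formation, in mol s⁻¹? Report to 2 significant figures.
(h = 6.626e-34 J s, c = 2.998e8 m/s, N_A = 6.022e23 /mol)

5.9e-10 mol s⁻¹

Photon energy at 251 nm: hc/λ = (6.626e-34)(2.998e8)/(251e-9) = 7.914e-19 J.
Energy delivered: (999 mW m⁻²)(10.5e-4 m²)(2010 s) = 2.108 J.
Photons incident: 2.108 / 7.914e-19 = 2.664e18, i.e. 2.664e18/6.022e23 = 4.424e-6 mol.
Photons absorbed: 0.298 × 4.424e-6 = 1.318e-6 mol.
Product formed: 0.898 × 1.318e-6 = 1.184e-6 mol.
Rate: 1.184e-6 / 2010 s = 5.9e-10 mol s⁻¹.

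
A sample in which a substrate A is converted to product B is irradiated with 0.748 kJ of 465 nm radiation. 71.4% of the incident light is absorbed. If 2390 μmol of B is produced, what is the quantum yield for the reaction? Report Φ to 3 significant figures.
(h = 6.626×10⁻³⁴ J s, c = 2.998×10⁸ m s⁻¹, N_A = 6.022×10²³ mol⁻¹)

Φ = 1.15

Product: 2390 μmol = 0.00239 mol.
Photon energy at 465 nm: hc/λ = (6.626×10⁻³⁴)(2.998×10⁸)/(465×10⁻⁹) = 4.272×10⁻¹⁹ J.
Incident energy: 0.748 kJ = 748 J.
Photons incident: 748 / 4.272×10⁻¹⁹ = 1.751×10²¹, i.e. 1.751×10²¹/6.022×10²³ = 0.002908 mol.
Photons absorbed: 0.714 × 0.002908 = 0.002076 mol.
Φ = 0.00239 mol / 0.002076 mol photons = 1.15.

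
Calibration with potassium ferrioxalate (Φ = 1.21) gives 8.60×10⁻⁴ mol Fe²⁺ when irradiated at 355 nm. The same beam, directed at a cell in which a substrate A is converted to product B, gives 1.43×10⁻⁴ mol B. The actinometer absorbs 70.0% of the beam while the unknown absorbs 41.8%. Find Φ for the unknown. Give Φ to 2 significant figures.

Photons absorbed by the actinometer: 8.60×10⁻⁴ / 1.21 = 7.107×10⁻⁴ mol.
Incident flux: 7.107×10⁻⁴ / 0.700 = 0.001015 einstein.
Absorbed by unknown: 0.418 × 0.001015 = 4.243×10⁻⁴ mol.
Φ(unknown) = 1.43×10⁻⁴ / 4.243×10⁻⁴ = 0.34.

Φ = 0.34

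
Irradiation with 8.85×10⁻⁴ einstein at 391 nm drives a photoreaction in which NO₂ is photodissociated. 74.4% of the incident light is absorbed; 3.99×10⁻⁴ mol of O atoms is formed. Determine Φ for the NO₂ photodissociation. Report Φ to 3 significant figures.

Φ = 0.606

Photons absorbed: 0.744 × 8.85×10⁻⁴ = 6.584×10⁻⁴ mol.
Φ = 3.99×10⁻⁴ mol / 6.584×10⁻⁴ mol photons = 0.606.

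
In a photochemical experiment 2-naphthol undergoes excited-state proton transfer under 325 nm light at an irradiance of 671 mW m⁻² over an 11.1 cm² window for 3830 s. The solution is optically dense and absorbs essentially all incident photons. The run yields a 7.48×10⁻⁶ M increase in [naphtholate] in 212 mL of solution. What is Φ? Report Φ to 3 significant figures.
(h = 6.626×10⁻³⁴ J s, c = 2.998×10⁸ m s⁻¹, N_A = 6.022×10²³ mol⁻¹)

Product: (7.48×10⁻⁶ M)(0.212 L) = 1.586×10⁻⁶ mol.
Photon energy at 325 nm: hc/λ = (6.626×10⁻³⁴)(2.998×10⁸)/(325×10⁻⁹) = 6.112×10⁻¹⁹ J.
Energy delivered: (671 mW m⁻²)(11.1×10⁻⁴ m²)(3830 s) = 2.853 J.
Photons incident: 2.853 / 6.112×10⁻¹⁹ = 4.668×10¹⁸, i.e. 4.668×10¹⁸/6.022×10²³ = 7.752×10⁻⁶ mol.
Φ = 1.586×10⁻⁶ mol / 7.752×10⁻⁶ mol photons = 0.205.

Φ = 0.205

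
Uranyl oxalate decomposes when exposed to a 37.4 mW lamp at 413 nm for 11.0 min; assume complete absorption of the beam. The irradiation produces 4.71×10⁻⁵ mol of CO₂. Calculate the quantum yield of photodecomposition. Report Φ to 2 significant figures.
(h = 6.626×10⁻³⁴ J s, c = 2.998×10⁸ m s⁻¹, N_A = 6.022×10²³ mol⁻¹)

Photon energy at 413 nm: hc/λ = (6.626×10⁻³⁴)(2.998×10⁸)/(413×10⁻⁹) = 4.810×10⁻¹⁹ J.
Energy delivered: (37.4 mW)(660 s) = 24.68 J.
Photons incident: 24.68 / 4.810×10⁻¹⁹ = 5.131×10¹⁹, i.e. 5.131×10¹⁹/6.022×10²³ = 8.520×10⁻⁵ mol.
Φ = 4.71×10⁻⁵ mol / 8.520×10⁻⁵ mol photons = 0.55.

Φ = 0.55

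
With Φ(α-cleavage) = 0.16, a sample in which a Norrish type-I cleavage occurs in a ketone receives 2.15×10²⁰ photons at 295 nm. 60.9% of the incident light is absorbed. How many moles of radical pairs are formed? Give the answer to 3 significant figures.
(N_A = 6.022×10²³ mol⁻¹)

3.48×10⁻⁵ mol

Moles of photons: 2.15×10²⁰ / 6.022×10²³ = 3.570×10⁻⁴ mol.
Photons absorbed: 0.609 × 3.570×10⁻⁴ = 2.174×10⁻⁴ mol.
Product: Φ × n_abs = 0.16 × 2.174×10⁻⁴ = 3.478×10⁻⁵ mol.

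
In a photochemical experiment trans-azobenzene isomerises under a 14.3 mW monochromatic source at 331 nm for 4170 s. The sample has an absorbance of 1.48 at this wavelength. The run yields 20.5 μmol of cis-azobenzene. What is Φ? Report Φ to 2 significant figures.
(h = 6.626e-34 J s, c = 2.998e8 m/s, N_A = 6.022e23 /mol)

Φ = 0.13

Product: 20.5 μmol = 2.05e-5 mol.
Photon energy at 331 nm: hc/λ = (6.626e-34)(2.998e8)/(331e-9) = 6.001e-19 J.
Energy delivered: (14.3 mW)(4170 s) = 59.63 J.
Photons incident: 59.63 / 6.001e-19 = 9.937e19, i.e. 9.937e19/6.022e23 = 1.650e-4 mol.
Fraction absorbed: 1 − 10^(−1.48) = 0.9669.
Photons absorbed: 0.9669 × 1.650e-4 = 1.595e-4 mol.
Φ = 2.05e-5 mol / 1.595e-4 mol photons = 0.13.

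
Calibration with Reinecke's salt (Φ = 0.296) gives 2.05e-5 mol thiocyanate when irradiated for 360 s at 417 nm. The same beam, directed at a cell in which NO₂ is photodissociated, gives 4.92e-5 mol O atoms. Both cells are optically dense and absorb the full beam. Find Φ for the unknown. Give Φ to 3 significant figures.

Photons absorbed by the actinometer: 2.05e-5 / 0.296 = 6.926e-5 mol.
Φ(unknown) = 4.92e-5 / 6.926e-5 = 0.710.

Φ = 0.710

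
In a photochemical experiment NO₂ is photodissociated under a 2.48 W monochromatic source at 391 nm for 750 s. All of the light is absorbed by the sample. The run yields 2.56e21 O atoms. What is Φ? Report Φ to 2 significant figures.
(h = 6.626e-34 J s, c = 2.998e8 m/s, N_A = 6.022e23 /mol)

Φ = 0.70

Product: 2.56e21 / 6.022e23 = 0.004251 mol.
Photon energy at 391 nm: hc/λ = (6.626e-34)(2.998e8)/(391e-9) = 5.080e-19 J.
Energy delivered: (2.48 W)(750 s) = 1860 J.
Photons incident: 1860 / 5.080e-19 = 3.661e21, i.e. 3.661e21/6.022e23 = 0.006079 mol.
Φ = 0.004251 mol / 0.006079 mol photons = 0.70.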